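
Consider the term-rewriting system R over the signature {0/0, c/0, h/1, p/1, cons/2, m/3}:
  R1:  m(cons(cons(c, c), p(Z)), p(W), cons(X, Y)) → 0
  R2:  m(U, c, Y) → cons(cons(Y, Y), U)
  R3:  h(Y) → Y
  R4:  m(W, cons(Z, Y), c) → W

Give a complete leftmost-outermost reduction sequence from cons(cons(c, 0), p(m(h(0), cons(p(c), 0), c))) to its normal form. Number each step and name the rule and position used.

cons(cons(c, 0), p(0))

1. cons(cons(c, 0), p(m(h(0), cons(p(c), 0), c)))  →  cons(cons(c, 0), p(h(0)))   [R4 at 2.1]
2. cons(cons(c, 0), p(h(0)))  →  cons(cons(c, 0), p(0))   [R3 at 2.1]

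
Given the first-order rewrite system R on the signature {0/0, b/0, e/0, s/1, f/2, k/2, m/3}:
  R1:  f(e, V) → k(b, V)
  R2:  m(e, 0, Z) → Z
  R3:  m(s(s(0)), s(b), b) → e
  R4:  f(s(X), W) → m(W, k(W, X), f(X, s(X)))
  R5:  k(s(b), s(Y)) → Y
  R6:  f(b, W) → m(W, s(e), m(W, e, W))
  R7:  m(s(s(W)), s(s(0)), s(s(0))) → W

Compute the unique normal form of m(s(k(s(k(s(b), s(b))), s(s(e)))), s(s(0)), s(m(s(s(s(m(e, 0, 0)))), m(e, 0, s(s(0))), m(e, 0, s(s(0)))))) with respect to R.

1. m(s(k(s(k(s(b), s(b))), s(s(e)))), s(s(0)), s(m(s(s(s(m(e, 0, 0)))), m(e, 0, s(s(0))), m(e, 0, s(s(0))))))  →  m(s(k(s(b), s(s(e)))), s(s(0)), s(m(s(s(s(m(e, 0, 0)))), m(e, 0, s(s(0))), m(e, 0, s(s(0))))))   [R5 at 1.1.1.1]
2. m(s(k(s(b), s(s(e)))), s(s(0)), s(m(s(s(s(m(e, 0, 0)))), m(e, 0, s(s(0))), m(e, 0, s(s(0))))))  →  m(s(s(e)), s(s(0)), s(m(s(s(s(m(e, 0, 0)))), m(e, 0, s(s(0))), m(e, 0, s(s(0))))))   [R5 at 1.1]
3. m(s(s(e)), s(s(0)), s(m(s(s(s(m(e, 0, 0)))), m(e, 0, s(s(0))), m(e, 0, s(s(0))))))  →  m(s(s(e)), s(s(0)), s(m(s(s(s(0))), m(e, 0, s(s(0))), m(e, 0, s(s(0))))))   [R2 at 3.1.1.1.1.1]
4. m(s(s(e)), s(s(0)), s(m(s(s(s(0))), m(e, 0, s(s(0))), m(e, 0, s(s(0))))))  →  m(s(s(e)), s(s(0)), s(m(s(s(s(0))), s(s(0)), m(e, 0, s(s(0))))))   [R2 at 3.1.2]
5. m(s(s(e)), s(s(0)), s(m(s(s(s(0))), s(s(0)), m(e, 0, s(s(0))))))  →  m(s(s(e)), s(s(0)), s(m(s(s(s(0))), s(s(0)), s(s(0)))))   [R2 at 3.1.3]
6. m(s(s(e)), s(s(0)), s(m(s(s(s(0))), s(s(0)), s(s(0)))))  →  m(s(s(e)), s(s(0)), s(s(0)))   [R7 at 3.1]
7. m(s(s(e)), s(s(0)), s(s(0)))  →  e   [R7 at ε]

e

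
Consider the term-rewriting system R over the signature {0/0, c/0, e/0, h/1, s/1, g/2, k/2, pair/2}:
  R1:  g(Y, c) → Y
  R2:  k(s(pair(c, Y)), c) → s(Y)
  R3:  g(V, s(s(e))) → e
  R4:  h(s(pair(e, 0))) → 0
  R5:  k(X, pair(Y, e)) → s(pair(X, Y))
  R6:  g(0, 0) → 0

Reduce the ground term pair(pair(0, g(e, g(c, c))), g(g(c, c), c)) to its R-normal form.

pair(pair(0, e), c)

1. pair(pair(0, g(e, g(c, c))), g(g(c, c), c))  →  pair(pair(0, g(e, c)), g(g(c, c), c))   [R1 at 1.2.2]
2. pair(pair(0, g(e, c)), g(g(c, c), c))  →  pair(pair(0, e), g(g(c, c), c))   [R1 at 1.2]
3. pair(pair(0, e), g(g(c, c), c))  →  pair(pair(0, e), g(c, c))   [R1 at 2]
4. pair(pair(0, e), g(c, c))  →  pair(pair(0, e), c)   [R1 at 2]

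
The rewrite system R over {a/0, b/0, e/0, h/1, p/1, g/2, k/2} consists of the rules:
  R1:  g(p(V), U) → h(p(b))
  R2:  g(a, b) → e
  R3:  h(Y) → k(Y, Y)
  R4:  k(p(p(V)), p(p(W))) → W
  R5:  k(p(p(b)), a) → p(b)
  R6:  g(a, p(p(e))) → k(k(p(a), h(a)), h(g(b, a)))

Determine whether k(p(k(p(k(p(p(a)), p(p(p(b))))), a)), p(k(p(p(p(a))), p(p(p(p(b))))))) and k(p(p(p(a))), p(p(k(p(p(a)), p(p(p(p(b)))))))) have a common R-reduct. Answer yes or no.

Reduce t₁ = k(p(k(p(k(p(p(a)), p(p(p(b))))), a)), p(k(p(p(p(a))), p(p(p(p(b))))))):
1. k(p(k(p(k(p(p(a)), p(p(p(b))))), a)), p(k(p(p(p(a))), p(p(p(p(b)))))))  →  k(p(k(p(p(b)), a)), p(k(p(p(p(a))), p(p(p(p(b)))))))   [R4 at 1.1.1.1]
2. k(p(k(p(p(b)), a)), p(k(p(p(p(a))), p(p(p(p(b)))))))  →  k(p(p(b)), p(k(p(p(p(a))), p(p(p(p(b)))))))   [R5 at 1.1]
3. k(p(p(b)), p(k(p(p(p(a))), p(p(p(p(b)))))))  →  k(p(p(b)), p(p(p(b))))   [R4 at 2.1]
4. k(p(p(b)), p(p(p(b))))  →  p(b)   [R4 at ε]

Reduce t₂ = k(p(p(p(a))), p(p(k(p(p(a)), p(p(p(p(b)))))))):
1. k(p(p(p(a))), p(p(k(p(p(a)), p(p(p(p(b))))))))  →  k(p(p(a)), p(p(p(p(b)))))   [R4 at ε]
2. k(p(p(a)), p(p(p(p(b)))))  →  p(p(b))   [R4 at ε]

no — NF(t₁) = p(b), NF(t₂) = p(p(b))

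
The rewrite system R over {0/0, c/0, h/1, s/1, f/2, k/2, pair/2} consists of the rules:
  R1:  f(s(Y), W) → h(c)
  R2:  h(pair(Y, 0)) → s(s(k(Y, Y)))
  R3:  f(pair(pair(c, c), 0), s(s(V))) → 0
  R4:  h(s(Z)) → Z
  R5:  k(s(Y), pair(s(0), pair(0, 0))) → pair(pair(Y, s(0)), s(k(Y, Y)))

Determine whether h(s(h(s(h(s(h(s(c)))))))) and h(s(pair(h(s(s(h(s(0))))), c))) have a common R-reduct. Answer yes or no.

Reduce t₁ = h(s(h(s(h(s(h(s(c)))))))):
1. h(s(h(s(h(s(h(s(c))))))))  →  h(s(h(s(h(s(c))))))   [R4 at ε]
2. h(s(h(s(h(s(c))))))  →  h(s(h(s(c))))   [R4 at ε]
3. h(s(h(s(c))))  →  h(s(c))   [R4 at ε]
4. h(s(c))  →  c   [R4 at ε]

Reduce t₂ = h(s(pair(h(s(s(h(s(0))))), c))):
1. h(s(pair(h(s(s(h(s(0))))), c)))  →  pair(h(s(s(h(s(0))))), c)   [R4 at ε]
2. pair(h(s(s(h(s(0))))), c)  →  pair(s(h(s(0))), c)   [R4 at 1]
3. pair(s(h(s(0))), c)  →  pair(s(0), c)   [R4 at 1.1]

no — NF(t₁) = c, NF(t₂) = pair(s(0), c)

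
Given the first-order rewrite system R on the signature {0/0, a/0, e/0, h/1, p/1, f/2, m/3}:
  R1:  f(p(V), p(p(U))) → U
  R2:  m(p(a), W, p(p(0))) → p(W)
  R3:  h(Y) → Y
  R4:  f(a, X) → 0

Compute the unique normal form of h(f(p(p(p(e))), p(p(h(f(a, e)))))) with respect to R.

0

1. h(f(p(p(p(e))), p(p(h(f(a, e))))))  →  f(p(p(p(e))), p(p(h(f(a, e)))))   [R3 at ε]
2. f(p(p(p(e))), p(p(h(f(a, e)))))  →  h(f(a, e))   [R1 at ε]
3. h(f(a, e))  →  f(a, e)   [R3 at ε]
4. f(a, e)  →  0   [R4 at ε]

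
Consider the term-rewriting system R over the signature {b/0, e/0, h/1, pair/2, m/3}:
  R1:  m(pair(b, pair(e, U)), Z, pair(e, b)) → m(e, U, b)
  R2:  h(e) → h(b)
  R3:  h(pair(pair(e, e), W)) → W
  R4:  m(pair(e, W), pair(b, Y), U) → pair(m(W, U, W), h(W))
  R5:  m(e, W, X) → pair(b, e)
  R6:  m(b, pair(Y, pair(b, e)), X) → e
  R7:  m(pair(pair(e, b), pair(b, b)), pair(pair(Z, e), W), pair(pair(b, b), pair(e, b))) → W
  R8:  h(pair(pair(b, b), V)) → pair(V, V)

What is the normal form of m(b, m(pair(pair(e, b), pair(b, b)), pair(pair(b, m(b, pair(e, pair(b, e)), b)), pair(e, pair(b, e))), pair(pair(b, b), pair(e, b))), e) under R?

e

1. m(b, m(pair(pair(e, b), pair(b, b)), pair(pair(b, m(b, pair(e, pair(b, e)), b)), pair(e, pair(b, e))), pair(pair(b, b), pair(e, b))), e)  →  m(b, m(pair(pair(e, b), pair(b, b)), pair(pair(b, e), pair(e, pair(b, e))), pair(pair(b, b), pair(e, b))), e)   [R6 at 2.2.1.2]
2. m(b, m(pair(pair(e, b), pair(b, b)), pair(pair(b, e), pair(e, pair(b, e))), pair(pair(b, b), pair(e, b))), e)  →  m(b, pair(e, pair(b, e)), e)   [R7 at 2]
3. m(b, pair(e, pair(b, e)), e)  →  e   [R6 at ε]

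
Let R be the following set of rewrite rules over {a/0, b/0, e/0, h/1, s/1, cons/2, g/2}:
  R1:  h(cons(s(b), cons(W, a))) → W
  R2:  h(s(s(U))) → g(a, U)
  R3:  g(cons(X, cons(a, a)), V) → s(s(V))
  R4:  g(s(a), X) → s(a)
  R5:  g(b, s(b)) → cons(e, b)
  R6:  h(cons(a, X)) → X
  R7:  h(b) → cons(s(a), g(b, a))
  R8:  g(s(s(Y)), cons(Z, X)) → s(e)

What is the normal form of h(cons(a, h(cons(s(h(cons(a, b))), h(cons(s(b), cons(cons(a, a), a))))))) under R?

1. h(cons(a, h(cons(s(h(cons(a, b))), h(cons(s(b), cons(cons(a, a), a)))))))  →  h(cons(s(h(cons(a, b))), h(cons(s(b), cons(cons(a, a), a)))))   [R6 at ε]
2. h(cons(s(h(cons(a, b))), h(cons(s(b), cons(cons(a, a), a)))))  →  h(cons(s(b), h(cons(s(b), cons(cons(a, a), a)))))   [R6 at 1.1.1]
3. h(cons(s(b), h(cons(s(b), cons(cons(a, a), a)))))  →  h(cons(s(b), cons(a, a)))   [R1 at 1.2]
4. h(cons(s(b), cons(a, a)))  →  a   [R1 at ε]

a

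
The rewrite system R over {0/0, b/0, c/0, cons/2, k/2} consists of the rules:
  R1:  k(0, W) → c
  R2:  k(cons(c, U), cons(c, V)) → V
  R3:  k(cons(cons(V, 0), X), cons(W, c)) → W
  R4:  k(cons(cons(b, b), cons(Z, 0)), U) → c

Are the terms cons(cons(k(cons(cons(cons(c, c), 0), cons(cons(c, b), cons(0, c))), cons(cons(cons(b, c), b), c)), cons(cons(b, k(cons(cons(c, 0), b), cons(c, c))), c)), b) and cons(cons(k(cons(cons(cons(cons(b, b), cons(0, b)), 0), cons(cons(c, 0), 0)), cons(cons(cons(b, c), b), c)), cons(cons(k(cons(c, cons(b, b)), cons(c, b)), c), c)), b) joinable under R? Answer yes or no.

Reduce t₁ = cons(cons(k(cons(cons(cons(c, c), 0), cons(cons(c, b), cons(0, c))), cons(cons(cons(b, c), b), c)), cons(cons(b, k(cons(cons(c, 0), b), cons(c, c))), c)), b):
1. cons(cons(k(cons(cons(cons(c, c), 0), cons(cons(c, b), cons(0, c))), cons(cons(cons(b, c), b), c)), cons(cons(b, k(cons(cons(c, 0), b), cons(c, c))), c)), b)  →  cons(cons(cons(cons(b, c), b), cons(cons(b, k(cons(cons(c, 0), b), cons(c, c))), c)), b)   [R3 at 1.1]
2. cons(cons(cons(cons(b, c), b), cons(cons(b, k(cons(cons(c, 0), b), cons(c, c))), c)), b)  →  cons(cons(cons(cons(b, c), b), cons(cons(b, c), c)), b)   [R3 at 1.2.1.2]

Reduce t₂ = cons(cons(k(cons(cons(cons(cons(b, b), cons(0, b)), 0), cons(cons(c, 0), 0)), cons(cons(cons(b, c), b), c)), cons(cons(k(cons(c, cons(b, b)), cons(c, b)), c), c)), b):
1. cons(cons(k(cons(cons(cons(cons(b, b), cons(0, b)), 0), cons(cons(c, 0), 0)), cons(cons(cons(b, c), b), c)), cons(cons(k(cons(c, cons(b, b)), cons(c, b)), c), c)), b)  →  cons(cons(cons(cons(b, c), b), cons(cons(k(cons(c, cons(b, b)), cons(c, b)), c), c)), b)   [R3 at 1.1]
2. cons(cons(cons(cons(b, c), b), cons(cons(k(cons(c, cons(b, b)), cons(c, b)), c), c)), b)  →  cons(cons(cons(cons(b, c), b), cons(cons(b, c), c)), b)   [R2 at 1.2.1.1]

yes — NF(t₁) = cons(cons(cons(cons(b, c), b), cons(cons(b, c), c)), b), NF(t₂) = cons(cons(cons(cons(b, c), b), cons(cons(b, c), c)), b)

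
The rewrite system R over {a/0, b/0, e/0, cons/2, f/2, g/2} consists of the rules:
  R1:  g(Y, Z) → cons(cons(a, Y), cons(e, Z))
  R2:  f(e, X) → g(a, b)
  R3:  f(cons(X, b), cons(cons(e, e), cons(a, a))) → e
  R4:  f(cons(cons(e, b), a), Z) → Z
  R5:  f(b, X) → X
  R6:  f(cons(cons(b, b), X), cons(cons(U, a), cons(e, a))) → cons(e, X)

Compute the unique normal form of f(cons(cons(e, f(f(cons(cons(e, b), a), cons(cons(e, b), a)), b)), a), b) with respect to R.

1. f(cons(cons(e, f(f(cons(cons(e, b), a), cons(cons(e, b), a)), b)), a), b)  →  f(cons(cons(e, f(cons(cons(e, b), a), b)), a), b)   [R4 at 1.1.2.1]
2. f(cons(cons(e, f(cons(cons(e, b), a), b)), a), b)  →  f(cons(cons(e, b), a), b)   [R4 at 1.1.2]
3. f(cons(cons(e, b), a), b)  →  b   [R4 at ε]

b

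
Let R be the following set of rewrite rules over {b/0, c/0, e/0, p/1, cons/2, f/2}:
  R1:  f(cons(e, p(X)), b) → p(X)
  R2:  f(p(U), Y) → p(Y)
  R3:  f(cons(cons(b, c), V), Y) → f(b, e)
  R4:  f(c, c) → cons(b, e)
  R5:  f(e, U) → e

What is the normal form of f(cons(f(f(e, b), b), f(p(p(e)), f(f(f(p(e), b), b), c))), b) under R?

p(p(c))

1. f(cons(f(f(e, b), b), f(p(p(e)), f(f(f(p(e), b), b), c))), b)  →  f(cons(f(e, b), f(p(p(e)), f(f(f(p(e), b), b), c))), b)   [R5 at 1.1.1]
2. f(cons(f(e, b), f(p(p(e)), f(f(f(p(e), b), b), c))), b)  →  f(cons(e, f(p(p(e)), f(f(f(p(e), b), b), c))), b)   [R5 at 1.1]
3. f(cons(e, f(p(p(e)), f(f(f(p(e), b), b), c))), b)  →  f(cons(e, p(f(f(f(p(e), b), b), c))), b)   [R2 at 1.2]
4. f(cons(e, p(f(f(f(p(e), b), b), c))), b)  →  p(f(f(f(p(e), b), b), c))   [R1 at ε]
5. p(f(f(f(p(e), b), b), c))  →  p(f(f(p(b), b), c))   [R2 at 1.1.1]
6. p(f(f(p(b), b), c))  →  p(f(p(b), c))   [R2 at 1.1]
7. p(f(p(b), c))  →  p(p(c))   [R2 at 1]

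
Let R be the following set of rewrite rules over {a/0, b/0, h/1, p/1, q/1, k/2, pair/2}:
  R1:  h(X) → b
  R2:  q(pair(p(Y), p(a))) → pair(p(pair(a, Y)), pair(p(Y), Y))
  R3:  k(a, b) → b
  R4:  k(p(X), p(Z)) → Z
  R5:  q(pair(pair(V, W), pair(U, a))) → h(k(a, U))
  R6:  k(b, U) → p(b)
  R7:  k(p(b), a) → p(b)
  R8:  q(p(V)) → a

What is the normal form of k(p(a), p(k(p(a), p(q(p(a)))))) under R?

a

1. k(p(a), p(k(p(a), p(q(p(a))))))  →  k(p(a), p(q(p(a))))   [R4 at ε]
2. k(p(a), p(q(p(a))))  →  q(p(a))   [R4 at ε]
3. q(p(a))  →  a   [R8 at ε]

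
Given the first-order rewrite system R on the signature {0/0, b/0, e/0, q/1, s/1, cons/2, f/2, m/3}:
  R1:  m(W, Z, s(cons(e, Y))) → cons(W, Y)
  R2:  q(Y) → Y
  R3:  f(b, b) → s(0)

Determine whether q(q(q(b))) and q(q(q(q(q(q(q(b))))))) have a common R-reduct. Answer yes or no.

Reduce t₁ = q(q(q(b))):
1. q(q(q(b)))  →  q(q(b))   [R2 at ε]
2. q(q(b))  →  q(b)   [R2 at ε]
3. q(b)  →  b   [R2 at ε]

Reduce t₂ = q(q(q(q(q(q(q(b))))))):
1. q(q(q(q(q(q(q(b)))))))  →  q(q(q(q(q(q(b))))))   [R2 at ε]
2. q(q(q(q(q(q(b))))))  →  q(q(q(q(q(b)))))   [R2 at ε]
3. q(q(q(q(q(b)))))  →  q(q(q(q(b))))   [R2 at ε]
4. q(q(q(q(b))))  →  q(q(q(b)))   [R2 at ε]
5. q(q(q(b)))  →  q(q(b))   [R2 at ε]
6. q(q(b))  →  q(b)   [R2 at ε]
7. q(b)  →  b   [R2 at ε]

yes — NF(t₁) = b, NF(t₂) = b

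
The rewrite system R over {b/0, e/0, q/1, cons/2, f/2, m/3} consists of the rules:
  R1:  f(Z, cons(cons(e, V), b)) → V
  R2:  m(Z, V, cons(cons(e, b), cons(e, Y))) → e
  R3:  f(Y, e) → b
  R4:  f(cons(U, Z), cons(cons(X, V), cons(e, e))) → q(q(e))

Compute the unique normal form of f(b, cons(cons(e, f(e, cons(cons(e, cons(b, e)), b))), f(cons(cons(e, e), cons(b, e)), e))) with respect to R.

1. f(b, cons(cons(e, f(e, cons(cons(e, cons(b, e)), b))), f(cons(cons(e, e), cons(b, e)), e)))  →  f(b, cons(cons(e, cons(b, e)), f(cons(cons(e, e), cons(b, e)), e)))   [R1 at 2.1.2]
2. f(b, cons(cons(e, cons(b, e)), f(cons(cons(e, e), cons(b, e)), e)))  →  f(b, cons(cons(e, cons(b, e)), b))   [R3 at 2.2]
3. f(b, cons(cons(e, cons(b, e)), b))  →  cons(b, e)   [R1 at ε]

cons(b, e)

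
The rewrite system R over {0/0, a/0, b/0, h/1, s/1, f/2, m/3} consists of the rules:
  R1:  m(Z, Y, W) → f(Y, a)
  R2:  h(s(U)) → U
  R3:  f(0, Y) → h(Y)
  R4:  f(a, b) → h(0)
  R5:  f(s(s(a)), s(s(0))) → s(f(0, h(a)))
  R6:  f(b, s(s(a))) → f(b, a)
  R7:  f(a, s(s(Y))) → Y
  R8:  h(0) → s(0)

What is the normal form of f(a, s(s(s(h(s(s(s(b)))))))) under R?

1. f(a, s(s(s(h(s(s(s(b))))))))  →  s(h(s(s(s(b)))))   [R7 at ε]
2. s(h(s(s(s(b)))))  →  s(s(s(b)))   [R2 at 1]

s(s(s(b)))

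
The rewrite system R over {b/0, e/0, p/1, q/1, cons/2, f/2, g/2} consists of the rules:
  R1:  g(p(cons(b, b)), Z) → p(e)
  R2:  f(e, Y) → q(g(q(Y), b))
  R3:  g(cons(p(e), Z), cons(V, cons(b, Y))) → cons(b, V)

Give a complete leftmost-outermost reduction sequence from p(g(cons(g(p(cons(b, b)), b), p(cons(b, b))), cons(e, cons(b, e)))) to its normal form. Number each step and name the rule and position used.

p(cons(b, e))

1. p(g(cons(g(p(cons(b, b)), b), p(cons(b, b))), cons(e, cons(b, e))))  →  p(g(cons(p(e), p(cons(b, b))), cons(e, cons(b, e))))   [R1 at 1.1.1]
2. p(g(cons(p(e), p(cons(b, b))), cons(e, cons(b, e))))  →  p(cons(b, e))   [R3 at 1]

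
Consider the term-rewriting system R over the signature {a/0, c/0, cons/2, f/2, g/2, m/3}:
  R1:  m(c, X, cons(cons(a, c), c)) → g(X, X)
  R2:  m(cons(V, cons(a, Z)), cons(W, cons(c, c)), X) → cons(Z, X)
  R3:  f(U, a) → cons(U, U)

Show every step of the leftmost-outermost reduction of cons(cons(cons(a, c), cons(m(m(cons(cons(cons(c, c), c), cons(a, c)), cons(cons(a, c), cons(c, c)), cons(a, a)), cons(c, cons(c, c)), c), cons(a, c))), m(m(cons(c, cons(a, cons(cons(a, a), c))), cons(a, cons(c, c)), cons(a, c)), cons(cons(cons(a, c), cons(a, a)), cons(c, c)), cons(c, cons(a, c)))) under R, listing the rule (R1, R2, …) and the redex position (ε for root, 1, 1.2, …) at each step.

1. cons(cons(cons(a, c), cons(m(m(cons(cons(cons(c, c), c), cons(a, c)), cons(cons(a, c), cons(c, c)), cons(a, a)), cons(c, cons(c, c)), c), cons(a, c))), m(m(cons(c, cons(a, cons(cons(a, a), c))), cons(a, cons(c, c)), cons(a, c)), cons(cons(cons(a, c), cons(a, a)), cons(c, c)), cons(c, cons(a, c))))  →  cons(cons(cons(a, c), cons(m(cons(c, cons(a, a)), cons(c, cons(c, c)), c), cons(a, c))), m(m(cons(c, cons(a, cons(cons(a, a), c))), cons(a, cons(c, c)), cons(a, c)), cons(cons(cons(a, c), cons(a, a)), cons(c, c)), cons(c, cons(a, c))))   [R2 at 1.2.1.1]
2. cons(cons(cons(a, c), cons(m(cons(c, cons(a, a)), cons(c, cons(c, c)), c), cons(a, c))), m(m(cons(c, cons(a, cons(cons(a, a), c))), cons(a, cons(c, c)), cons(a, c)), cons(cons(cons(a, c), cons(a, a)), cons(c, c)), cons(c, cons(a, c))))  →  cons(cons(cons(a, c), cons(cons(a, c), cons(a, c))), m(m(cons(c, cons(a, cons(cons(a, a), c))), cons(a, cons(c, c)), cons(a, c)), cons(cons(cons(a, c), cons(a, a)), cons(c, c)), cons(c, cons(a, c))))   [R2 at 1.2.1]
3. cons(cons(cons(a, c), cons(cons(a, c), cons(a, c))), m(m(cons(c, cons(a, cons(cons(a, a), c))), cons(a, cons(c, c)), cons(a, c)), cons(cons(cons(a, c), cons(a, a)), cons(c, c)), cons(c, cons(a, c))))  →  cons(cons(cons(a, c), cons(cons(a, c), cons(a, c))), m(cons(cons(cons(a, a), c), cons(a, c)), cons(cons(cons(a, c), cons(a, a)), cons(c, c)), cons(c, cons(a, c))))   [R2 at 2.1]
4. cons(cons(cons(a, c), cons(cons(a, c), cons(a, c))), m(cons(cons(cons(a, a), c), cons(a, c)), cons(cons(cons(a, c), cons(a, a)), cons(c, c)), cons(c, cons(a, c))))  →  cons(cons(cons(a, c), cons(cons(a, c), cons(a, c))), cons(c, cons(c, cons(a, c))))   [R2 at 2]

cons(cons(cons(a, c), cons(cons(a, c), cons(a, c))), cons(c, cons(c, cons(a, c))))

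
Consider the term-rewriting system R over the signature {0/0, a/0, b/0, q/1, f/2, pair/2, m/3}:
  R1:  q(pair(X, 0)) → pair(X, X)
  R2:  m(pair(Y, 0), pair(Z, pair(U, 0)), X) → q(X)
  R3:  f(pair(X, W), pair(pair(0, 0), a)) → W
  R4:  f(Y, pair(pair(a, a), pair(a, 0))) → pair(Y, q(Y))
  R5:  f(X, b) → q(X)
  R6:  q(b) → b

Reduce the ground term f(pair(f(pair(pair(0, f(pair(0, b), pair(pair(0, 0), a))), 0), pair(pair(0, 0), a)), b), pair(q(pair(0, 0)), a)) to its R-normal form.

b

1. f(pair(f(pair(pair(0, f(pair(0, b), pair(pair(0, 0), a))), 0), pair(pair(0, 0), a)), b), pair(q(pair(0, 0)), a))  →  f(pair(0, b), pair(q(pair(0, 0)), a))   [R3 at 1.1]
2. f(pair(0, b), pair(q(pair(0, 0)), a))  →  f(pair(0, b), pair(pair(0, 0), a))   [R1 at 2.1]
3. f(pair(0, b), pair(pair(0, 0), a))  →  b   [R3 at ε]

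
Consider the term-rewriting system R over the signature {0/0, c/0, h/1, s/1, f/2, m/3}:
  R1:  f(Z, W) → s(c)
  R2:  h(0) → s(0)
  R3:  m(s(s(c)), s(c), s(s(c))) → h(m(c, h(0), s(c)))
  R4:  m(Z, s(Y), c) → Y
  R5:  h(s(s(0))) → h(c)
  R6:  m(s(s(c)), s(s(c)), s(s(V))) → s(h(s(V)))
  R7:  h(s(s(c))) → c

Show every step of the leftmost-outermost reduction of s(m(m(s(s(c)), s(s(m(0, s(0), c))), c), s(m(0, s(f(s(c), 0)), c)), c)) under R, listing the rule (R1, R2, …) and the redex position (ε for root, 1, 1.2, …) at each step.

s(s(c))

1. s(m(m(s(s(c)), s(s(m(0, s(0), c))), c), s(m(0, s(f(s(c), 0)), c)), c))  →  s(m(0, s(f(s(c), 0)), c))   [R4 at 1]
2. s(m(0, s(f(s(c), 0)), c))  →  s(f(s(c), 0))   [R4 at 1]
3. s(f(s(c), 0))  →  s(s(c))   [R1 at 1]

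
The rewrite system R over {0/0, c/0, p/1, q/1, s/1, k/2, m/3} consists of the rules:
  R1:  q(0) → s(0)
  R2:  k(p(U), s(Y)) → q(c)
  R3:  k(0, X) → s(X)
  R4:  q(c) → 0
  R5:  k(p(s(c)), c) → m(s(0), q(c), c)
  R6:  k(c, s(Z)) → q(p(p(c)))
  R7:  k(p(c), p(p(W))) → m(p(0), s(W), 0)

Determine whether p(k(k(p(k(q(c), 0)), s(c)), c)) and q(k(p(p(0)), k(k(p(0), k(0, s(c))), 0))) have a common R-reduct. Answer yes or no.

Reduce t₁ = p(k(k(p(k(q(c), 0)), s(c)), c)):
1. p(k(k(p(k(q(c), 0)), s(c)), c))  →  p(k(q(c), c))   [R2 at 1.1]
2. p(k(q(c), c))  →  p(k(0, c))   [R4 at 1.1]
3. p(k(0, c))  →  p(s(c))   [R3 at 1]

Reduce t₂ = q(k(p(p(0)), k(k(p(0), k(0, s(c))), 0))):
1. q(k(p(p(0)), k(k(p(0), k(0, s(c))), 0)))  →  q(k(p(p(0)), k(k(p(0), s(s(c))), 0)))   [R3 at 1.2.1.2]
2. q(k(p(p(0)), k(k(p(0), s(s(c))), 0)))  →  q(k(p(p(0)), k(q(c), 0)))   [R2 at 1.2.1]
3. q(k(p(p(0)), k(q(c), 0)))  →  q(k(p(p(0)), k(0, 0)))   [R4 at 1.2.1]
4. q(k(p(p(0)), k(0, 0)))  →  q(k(p(p(0)), s(0)))   [R3 at 1.2]
5. q(k(p(p(0)), s(0)))  →  q(q(c))   [R2 at 1]
6. q(q(c))  →  q(0)   [R4 at 1]
7. q(0)  →  s(0)   [R1 at ε]

no — NF(t₁) = p(s(c)), NF(t₂) = s(0)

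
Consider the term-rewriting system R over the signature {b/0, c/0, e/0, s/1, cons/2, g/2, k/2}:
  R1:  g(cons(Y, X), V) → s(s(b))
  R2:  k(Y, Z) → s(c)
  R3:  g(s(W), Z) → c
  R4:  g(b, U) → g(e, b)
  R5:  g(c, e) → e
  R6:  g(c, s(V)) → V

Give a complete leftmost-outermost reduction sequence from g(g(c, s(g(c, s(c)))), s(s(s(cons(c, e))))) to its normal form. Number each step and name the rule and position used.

s(s(cons(c, e)))

1. g(g(c, s(g(c, s(c)))), s(s(s(cons(c, e)))))  →  g(g(c, s(c)), s(s(s(cons(c, e)))))   [R6 at 1]
2. g(g(c, s(c)), s(s(s(cons(c, e)))))  →  g(c, s(s(s(cons(c, e)))))   [R6 at 1]
3. g(c, s(s(s(cons(c, e)))))  →  s(s(cons(c, e)))   [R6 at ε]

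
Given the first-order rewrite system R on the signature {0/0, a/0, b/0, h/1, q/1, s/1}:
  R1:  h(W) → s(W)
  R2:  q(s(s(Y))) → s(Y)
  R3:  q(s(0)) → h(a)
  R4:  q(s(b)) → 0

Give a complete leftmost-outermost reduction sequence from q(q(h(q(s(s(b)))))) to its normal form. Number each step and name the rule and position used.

1. q(q(h(q(s(s(b))))))  →  q(q(s(q(s(s(b))))))   [R1 at 1.1]
2. q(q(s(q(s(s(b))))))  →  q(q(s(s(b))))   [R2 at 1.1.1]
3. q(q(s(s(b))))  →  q(s(b))   [R2 at 1]
4. q(s(b))  →  0   [R4 at ε]

0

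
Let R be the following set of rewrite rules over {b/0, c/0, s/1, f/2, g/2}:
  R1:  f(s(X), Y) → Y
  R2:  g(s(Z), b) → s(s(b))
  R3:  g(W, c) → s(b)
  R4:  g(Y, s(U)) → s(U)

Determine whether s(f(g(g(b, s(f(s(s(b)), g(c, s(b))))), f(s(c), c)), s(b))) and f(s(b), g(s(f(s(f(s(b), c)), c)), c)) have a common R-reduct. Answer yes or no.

no — NF(t₁) = s(s(b)), NF(t₂) = s(b)

Reduce t₁ = s(f(g(g(b, s(f(s(s(b)), g(c, s(b))))), f(s(c), c)), s(b))):
1. s(f(g(g(b, s(f(s(s(b)), g(c, s(b))))), f(s(c), c)), s(b)))  →  s(f(g(s(f(s(s(b)), g(c, s(b)))), f(s(c), c)), s(b)))   [R4 at 1.1.1]
2. s(f(g(s(f(s(s(b)), g(c, s(b)))), f(s(c), c)), s(b)))  →  s(f(g(s(g(c, s(b))), f(s(c), c)), s(b)))   [R1 at 1.1.1.1]
3. s(f(g(s(g(c, s(b))), f(s(c), c)), s(b)))  →  s(f(g(s(s(b)), f(s(c), c)), s(b)))   [R4 at 1.1.1.1]
4. s(f(g(s(s(b)), f(s(c), c)), s(b)))  →  s(f(g(s(s(b)), c), s(b)))   [R1 at 1.1.2]
5. s(f(g(s(s(b)), c), s(b)))  →  s(f(s(b), s(b)))   [R3 at 1.1]
6. s(f(s(b), s(b)))  →  s(s(b))   [R1 at 1]

Reduce t₂ = f(s(b), g(s(f(s(f(s(b), c)), c)), c)):
1. f(s(b), g(s(f(s(f(s(b), c)), c)), c))  →  g(s(f(s(f(s(b), c)), c)), c)   [R1 at ε]
2. g(s(f(s(f(s(b), c)), c)), c)  →  s(b)   [R3 at ε]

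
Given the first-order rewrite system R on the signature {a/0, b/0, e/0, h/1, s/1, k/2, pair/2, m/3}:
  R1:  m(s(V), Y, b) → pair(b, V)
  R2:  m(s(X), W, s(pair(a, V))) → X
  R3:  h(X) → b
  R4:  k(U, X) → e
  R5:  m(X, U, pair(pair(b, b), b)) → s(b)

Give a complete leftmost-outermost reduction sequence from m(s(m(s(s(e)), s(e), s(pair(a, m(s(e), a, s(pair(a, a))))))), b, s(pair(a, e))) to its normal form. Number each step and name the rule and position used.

s(e)

1. m(s(m(s(s(e)), s(e), s(pair(a, m(s(e), a, s(pair(a, a))))))), b, s(pair(a, e)))  →  m(s(s(e)), s(e), s(pair(a, m(s(e), a, s(pair(a, a))))))   [R2 at ε]
2. m(s(s(e)), s(e), s(pair(a, m(s(e), a, s(pair(a, a))))))  →  s(e)   [R2 at ε]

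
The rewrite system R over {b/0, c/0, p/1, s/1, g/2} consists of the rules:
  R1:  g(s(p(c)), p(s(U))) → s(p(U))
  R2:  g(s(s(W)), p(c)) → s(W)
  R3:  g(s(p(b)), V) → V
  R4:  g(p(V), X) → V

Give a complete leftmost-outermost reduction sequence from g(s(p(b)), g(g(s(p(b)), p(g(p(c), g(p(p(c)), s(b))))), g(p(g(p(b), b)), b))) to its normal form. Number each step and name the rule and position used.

1. g(s(p(b)), g(g(s(p(b)), p(g(p(c), g(p(p(c)), s(b))))), g(p(g(p(b), b)), b)))  →  g(g(s(p(b)), p(g(p(c), g(p(p(c)), s(b))))), g(p(g(p(b), b)), b))   [R3 at ε]
2. g(g(s(p(b)), p(g(p(c), g(p(p(c)), s(b))))), g(p(g(p(b), b)), b))  →  g(p(g(p(c), g(p(p(c)), s(b)))), g(p(g(p(b), b)), b))   [R3 at 1]
3. g(p(g(p(c), g(p(p(c)), s(b)))), g(p(g(p(b), b)), b))  →  g(p(c), g(p(p(c)), s(b)))   [R4 at ε]
4. g(p(c), g(p(p(c)), s(b)))  →  c   [R4 at ε]

c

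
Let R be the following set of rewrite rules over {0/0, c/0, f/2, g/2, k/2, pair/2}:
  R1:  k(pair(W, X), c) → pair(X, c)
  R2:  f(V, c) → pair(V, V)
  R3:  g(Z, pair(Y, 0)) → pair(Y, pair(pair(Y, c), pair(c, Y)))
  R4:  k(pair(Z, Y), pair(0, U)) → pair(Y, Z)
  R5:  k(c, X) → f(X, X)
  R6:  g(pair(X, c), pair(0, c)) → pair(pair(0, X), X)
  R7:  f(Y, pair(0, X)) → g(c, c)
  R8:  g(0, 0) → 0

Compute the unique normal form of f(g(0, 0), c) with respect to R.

pair(0, 0)

1. f(g(0, 0), c)  →  pair(g(0, 0), g(0, 0))   [R2 at ε]
2. pair(g(0, 0), g(0, 0))  →  pair(0, g(0, 0))   [R8 at 1]
3. pair(0, g(0, 0))  →  pair(0, 0)   [R8 at 2]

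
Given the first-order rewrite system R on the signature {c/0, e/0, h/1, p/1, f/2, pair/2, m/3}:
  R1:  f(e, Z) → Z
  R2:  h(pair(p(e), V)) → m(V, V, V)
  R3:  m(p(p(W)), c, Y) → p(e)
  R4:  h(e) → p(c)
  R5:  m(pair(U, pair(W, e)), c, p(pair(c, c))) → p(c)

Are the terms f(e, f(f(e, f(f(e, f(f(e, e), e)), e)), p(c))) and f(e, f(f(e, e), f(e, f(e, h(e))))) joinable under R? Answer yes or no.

yes — NF(t₁) = p(c), NF(t₂) = p(c)

Reduce t₁ = f(e, f(f(e, f(f(e, f(f(e, e), e)), e)), p(c))):
1. f(e, f(f(e, f(f(e, f(f(e, e), e)), e)), p(c)))  →  f(f(e, f(f(e, f(f(e, e), e)), e)), p(c))   [R1 at ε]
2. f(f(e, f(f(e, f(f(e, e), e)), e)), p(c))  →  f(f(f(e, f(f(e, e), e)), e), p(c))   [R1 at 1]
3. f(f(f(e, f(f(e, e), e)), e), p(c))  →  f(f(f(f(e, e), e), e), p(c))   [R1 at 1.1]
4. f(f(f(f(e, e), e), e), p(c))  →  f(f(f(e, e), e), p(c))   [R1 at 1.1.1]
5. f(f(f(e, e), e), p(c))  →  f(f(e, e), p(c))   [R1 at 1.1]
6. f(f(e, e), p(c))  →  f(e, p(c))   [R1 at 1]
7. f(e, p(c))  →  p(c)   [R1 at ε]

Reduce t₂ = f(e, f(f(e, e), f(e, f(e, h(e))))):
1. f(e, f(f(e, e), f(e, f(e, h(e)))))  →  f(f(e, e), f(e, f(e, h(e))))   [R1 at ε]
2. f(f(e, e), f(e, f(e, h(e))))  →  f(e, f(e, f(e, h(e))))   [R1 at 1]
3. f(e, f(e, f(e, h(e))))  →  f(e, f(e, h(e)))   [R1 at ε]
4. f(e, f(e, h(e)))  →  f(e, h(e))   [R1 at ε]
5. f(e, h(e))  →  h(e)   [R1 at ε]
6. h(e)  →  p(c)   [R4 at ε]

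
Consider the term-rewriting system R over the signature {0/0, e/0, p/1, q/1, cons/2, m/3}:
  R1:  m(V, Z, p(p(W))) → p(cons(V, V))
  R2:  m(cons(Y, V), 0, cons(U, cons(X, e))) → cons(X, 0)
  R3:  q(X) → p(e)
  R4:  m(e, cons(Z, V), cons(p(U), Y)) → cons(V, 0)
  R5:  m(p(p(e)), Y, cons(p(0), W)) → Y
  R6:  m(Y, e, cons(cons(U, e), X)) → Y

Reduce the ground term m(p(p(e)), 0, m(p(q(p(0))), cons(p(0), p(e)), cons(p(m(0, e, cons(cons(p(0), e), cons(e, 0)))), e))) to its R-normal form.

1. m(p(p(e)), 0, m(p(q(p(0))), cons(p(0), p(e)), cons(p(m(0, e, cons(cons(p(0), e), cons(e, 0)))), e)))  →  m(p(p(e)), 0, m(p(p(e)), cons(p(0), p(e)), cons(p(m(0, e, cons(cons(p(0), e), cons(e, 0)))), e)))   [R3 at 3.1.1]
2. m(p(p(e)), 0, m(p(p(e)), cons(p(0), p(e)), cons(p(m(0, e, cons(cons(p(0), e), cons(e, 0)))), e)))  →  m(p(p(e)), 0, m(p(p(e)), cons(p(0), p(e)), cons(p(0), e)))   [R6 at 3.3.1.1]
3. m(p(p(e)), 0, m(p(p(e)), cons(p(0), p(e)), cons(p(0), e)))  →  m(p(p(e)), 0, cons(p(0), p(e)))   [R5 at 3]
4. m(p(p(e)), 0, cons(p(0), p(e)))  →  0   [R5 at ε]

0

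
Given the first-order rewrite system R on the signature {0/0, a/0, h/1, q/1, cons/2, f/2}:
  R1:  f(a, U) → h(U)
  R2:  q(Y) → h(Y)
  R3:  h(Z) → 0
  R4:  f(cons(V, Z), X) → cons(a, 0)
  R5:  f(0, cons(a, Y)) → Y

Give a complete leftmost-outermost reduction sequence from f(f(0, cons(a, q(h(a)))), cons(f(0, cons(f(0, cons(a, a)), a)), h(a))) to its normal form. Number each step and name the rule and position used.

1. f(f(0, cons(a, q(h(a)))), cons(f(0, cons(f(0, cons(a, a)), a)), h(a)))  →  f(q(h(a)), cons(f(0, cons(f(0, cons(a, a)), a)), h(a)))   [R5 at 1]
2. f(q(h(a)), cons(f(0, cons(f(0, cons(a, a)), a)), h(a)))  →  f(h(h(a)), cons(f(0, cons(f(0, cons(a, a)), a)), h(a)))   [R2 at 1]
3. f(h(h(a)), cons(f(0, cons(f(0, cons(a, a)), a)), h(a)))  →  f(0, cons(f(0, cons(f(0, cons(a, a)), a)), h(a)))   [R3 at 1]
4. f(0, cons(f(0, cons(f(0, cons(a, a)), a)), h(a)))  →  f(0, cons(f(0, cons(a, a)), h(a)))   [R5 at 2.1.2.1]
5. f(0, cons(f(0, cons(a, a)), h(a)))  →  f(0, cons(a, h(a)))   [R5 at 2.1]
6. f(0, cons(a, h(a)))  →  h(a)   [R5 at ε]
7. h(a)  →  0   [R3 at ε]

0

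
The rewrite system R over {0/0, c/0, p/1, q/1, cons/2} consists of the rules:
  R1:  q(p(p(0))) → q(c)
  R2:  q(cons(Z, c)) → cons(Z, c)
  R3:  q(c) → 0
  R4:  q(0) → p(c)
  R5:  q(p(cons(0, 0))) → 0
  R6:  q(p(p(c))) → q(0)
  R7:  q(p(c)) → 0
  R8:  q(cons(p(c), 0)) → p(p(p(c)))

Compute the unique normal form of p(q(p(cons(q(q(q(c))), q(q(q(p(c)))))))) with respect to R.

1. p(q(p(cons(q(q(q(c))), q(q(q(p(c))))))))  →  p(q(p(cons(q(q(0)), q(q(q(p(c))))))))   [R3 at 1.1.1.1.1.1]
2. p(q(p(cons(q(q(0)), q(q(q(p(c))))))))  →  p(q(p(cons(q(p(c)), q(q(q(p(c))))))))   [R4 at 1.1.1.1.1]
3. p(q(p(cons(q(p(c)), q(q(q(p(c))))))))  →  p(q(p(cons(0, q(q(q(p(c))))))))   [R7 at 1.1.1.1]
4. p(q(p(cons(0, q(q(q(p(c))))))))  →  p(q(p(cons(0, q(q(0))))))   [R7 at 1.1.1.2.1.1]
5. p(q(p(cons(0, q(q(0))))))  →  p(q(p(cons(0, q(p(c))))))   [R4 at 1.1.1.2.1]
6. p(q(p(cons(0, q(p(c))))))  →  p(q(p(cons(0, 0))))   [R7 at 1.1.1.2]
7. p(q(p(cons(0, 0))))  →  p(0)   [R5 at 1]

p(0)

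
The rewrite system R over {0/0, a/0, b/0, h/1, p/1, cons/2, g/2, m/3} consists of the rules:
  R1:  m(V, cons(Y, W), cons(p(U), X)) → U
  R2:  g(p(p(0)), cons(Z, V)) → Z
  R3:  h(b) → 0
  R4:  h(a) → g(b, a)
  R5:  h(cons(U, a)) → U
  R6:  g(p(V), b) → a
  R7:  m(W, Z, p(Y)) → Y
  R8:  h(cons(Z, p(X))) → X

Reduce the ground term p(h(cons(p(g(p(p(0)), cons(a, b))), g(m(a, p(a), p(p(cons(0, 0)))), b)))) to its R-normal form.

p(p(a))

1. p(h(cons(p(g(p(p(0)), cons(a, b))), g(m(a, p(a), p(p(cons(0, 0)))), b))))  →  p(h(cons(p(a), g(m(a, p(a), p(p(cons(0, 0)))), b))))   [R2 at 1.1.1.1]
2. p(h(cons(p(a), g(m(a, p(a), p(p(cons(0, 0)))), b))))  →  p(h(cons(p(a), g(p(cons(0, 0)), b))))   [R7 at 1.1.2.1]
3. p(h(cons(p(a), g(p(cons(0, 0)), b))))  →  p(h(cons(p(a), a)))   [R6 at 1.1.2]
4. p(h(cons(p(a), a)))  →  p(p(a))   [R5 at 1]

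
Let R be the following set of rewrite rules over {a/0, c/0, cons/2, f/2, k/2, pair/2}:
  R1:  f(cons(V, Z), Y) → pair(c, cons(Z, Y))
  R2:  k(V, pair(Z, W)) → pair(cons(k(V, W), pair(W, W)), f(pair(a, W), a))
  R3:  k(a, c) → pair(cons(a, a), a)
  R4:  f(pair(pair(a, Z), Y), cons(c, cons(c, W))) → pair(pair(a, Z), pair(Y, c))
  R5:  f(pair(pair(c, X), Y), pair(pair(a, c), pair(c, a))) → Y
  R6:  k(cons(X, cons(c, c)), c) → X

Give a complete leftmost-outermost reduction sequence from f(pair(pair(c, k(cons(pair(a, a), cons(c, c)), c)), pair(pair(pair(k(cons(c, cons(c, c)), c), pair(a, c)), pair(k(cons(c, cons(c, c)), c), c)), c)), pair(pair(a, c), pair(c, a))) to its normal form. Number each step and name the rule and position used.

1. f(pair(pair(c, k(cons(pair(a, a), cons(c, c)), c)), pair(pair(pair(k(cons(c, cons(c, c)), c), pair(a, c)), pair(k(cons(c, cons(c, c)), c), c)), c)), pair(pair(a, c), pair(c, a)))  →  pair(pair(pair(k(cons(c, cons(c, c)), c), pair(a, c)), pair(k(cons(c, cons(c, c)), c), c)), c)   [R5 at ε]
2. pair(pair(pair(k(cons(c, cons(c, c)), c), pair(a, c)), pair(k(cons(c, cons(c, c)), c), c)), c)  →  pair(pair(pair(c, pair(a, c)), pair(k(cons(c, cons(c, c)), c), c)), c)   [R6 at 1.1.1]
3. pair(pair(pair(c, pair(a, c)), pair(k(cons(c, cons(c, c)), c), c)), c)  →  pair(pair(pair(c, pair(a, c)), pair(c, c)), c)   [R6 at 1.2.1]

pair(pair(pair(c, pair(a, c)), pair(c, c)), c)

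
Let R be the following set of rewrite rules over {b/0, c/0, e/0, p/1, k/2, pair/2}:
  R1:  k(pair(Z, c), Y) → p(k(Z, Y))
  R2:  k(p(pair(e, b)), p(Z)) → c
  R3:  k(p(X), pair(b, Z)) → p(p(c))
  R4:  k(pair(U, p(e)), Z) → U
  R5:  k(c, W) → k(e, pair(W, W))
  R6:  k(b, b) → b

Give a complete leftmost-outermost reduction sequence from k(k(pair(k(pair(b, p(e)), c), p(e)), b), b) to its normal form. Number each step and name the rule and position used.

1. k(k(pair(k(pair(b, p(e)), c), p(e)), b), b)  →  k(k(pair(b, p(e)), c), b)   [R4 at 1]
2. k(k(pair(b, p(e)), c), b)  →  k(b, b)   [R4 at 1]
3. k(b, b)  →  b   [R6 at ε]

b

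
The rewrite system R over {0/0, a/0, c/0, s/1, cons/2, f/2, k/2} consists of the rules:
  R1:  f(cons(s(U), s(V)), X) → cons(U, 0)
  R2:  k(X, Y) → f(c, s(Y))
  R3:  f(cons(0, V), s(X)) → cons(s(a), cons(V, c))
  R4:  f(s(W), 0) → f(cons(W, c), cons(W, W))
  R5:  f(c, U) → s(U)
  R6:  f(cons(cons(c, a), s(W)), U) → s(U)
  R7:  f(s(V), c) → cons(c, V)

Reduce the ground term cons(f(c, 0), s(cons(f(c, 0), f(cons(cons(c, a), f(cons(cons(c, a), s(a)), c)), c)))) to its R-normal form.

1. cons(f(c, 0), s(cons(f(c, 0), f(cons(cons(c, a), f(cons(cons(c, a), s(a)), c)), c))))  →  cons(s(0), s(cons(f(c, 0), f(cons(cons(c, a), f(cons(cons(c, a), s(a)), c)), c))))   [R5 at 1]
2. cons(s(0), s(cons(f(c, 0), f(cons(cons(c, a), f(cons(cons(c, a), s(a)), c)), c))))  →  cons(s(0), s(cons(s(0), f(cons(cons(c, a), f(cons(cons(c, a), s(a)), c)), c))))   [R5 at 2.1.1]
3. cons(s(0), s(cons(s(0), f(cons(cons(c, a), f(cons(cons(c, a), s(a)), c)), c))))  →  cons(s(0), s(cons(s(0), f(cons(cons(c, a), s(c)), c))))   [R6 at 2.1.2.1.2]
4. cons(s(0), s(cons(s(0), f(cons(cons(c, a), s(c)), c))))  →  cons(s(0), s(cons(s(0), s(c))))   [R6 at 2.1.2]

cons(s(0), s(cons(s(0), s(c))))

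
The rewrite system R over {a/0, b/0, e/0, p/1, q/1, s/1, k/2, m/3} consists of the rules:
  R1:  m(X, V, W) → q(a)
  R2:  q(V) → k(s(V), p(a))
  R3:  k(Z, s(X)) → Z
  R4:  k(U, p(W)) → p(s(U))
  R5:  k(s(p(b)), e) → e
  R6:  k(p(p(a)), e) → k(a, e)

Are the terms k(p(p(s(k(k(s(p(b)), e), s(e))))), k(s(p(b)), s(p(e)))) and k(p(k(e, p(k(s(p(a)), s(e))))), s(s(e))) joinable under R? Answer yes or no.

yes — NF(t₁) = p(p(s(e))), NF(t₂) = p(p(s(e)))

Reduce t₁ = k(p(p(s(k(k(s(p(b)), e), s(e))))), k(s(p(b)), s(p(e)))):
1. k(p(p(s(k(k(s(p(b)), e), s(e))))), k(s(p(b)), s(p(e))))  →  k(p(p(s(k(s(p(b)), e)))), k(s(p(b)), s(p(e))))   [R3 at 1.1.1.1]
2. k(p(p(s(k(s(p(b)), e)))), k(s(p(b)), s(p(e))))  →  k(p(p(s(e))), k(s(p(b)), s(p(e))))   [R5 at 1.1.1.1]
3. k(p(p(s(e))), k(s(p(b)), s(p(e))))  →  k(p(p(s(e))), s(p(b)))   [R3 at 2]
4. k(p(p(s(e))), s(p(b)))  →  p(p(s(e)))   [R3 at ε]

Reduce t₂ = k(p(k(e, p(k(s(p(a)), s(e))))), s(s(e))):
1. k(p(k(e, p(k(s(p(a)), s(e))))), s(s(e)))  →  p(k(e, p(k(s(p(a)), s(e)))))   [R3 at ε]
2. p(k(e, p(k(s(p(a)), s(e)))))  →  p(p(s(e)))   [R4 at 1]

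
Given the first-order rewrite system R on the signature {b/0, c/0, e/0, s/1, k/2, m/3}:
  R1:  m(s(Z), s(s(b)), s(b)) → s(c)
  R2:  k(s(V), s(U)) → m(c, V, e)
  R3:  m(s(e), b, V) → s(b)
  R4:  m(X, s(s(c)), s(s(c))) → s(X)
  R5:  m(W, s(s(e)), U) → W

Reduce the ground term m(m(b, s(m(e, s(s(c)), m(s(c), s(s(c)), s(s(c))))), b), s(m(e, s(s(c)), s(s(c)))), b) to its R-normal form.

b

1. m(m(b, s(m(e, s(s(c)), m(s(c), s(s(c)), s(s(c))))), b), s(m(e, s(s(c)), s(s(c)))), b)  →  m(m(b, s(m(e, s(s(c)), s(s(c)))), b), s(m(e, s(s(c)), s(s(c)))), b)   [R4 at 1.2.1.3]
2. m(m(b, s(m(e, s(s(c)), s(s(c)))), b), s(m(e, s(s(c)), s(s(c)))), b)  →  m(m(b, s(s(e)), b), s(m(e, s(s(c)), s(s(c)))), b)   [R4 at 1.2.1]
3. m(m(b, s(s(e)), b), s(m(e, s(s(c)), s(s(c)))), b)  →  m(b, s(m(e, s(s(c)), s(s(c)))), b)   [R5 at 1]
4. m(b, s(m(e, s(s(c)), s(s(c)))), b)  →  m(b, s(s(e)), b)   [R4 at 2.1]
5. m(b, s(s(e)), b)  →  b   [R5 at ε]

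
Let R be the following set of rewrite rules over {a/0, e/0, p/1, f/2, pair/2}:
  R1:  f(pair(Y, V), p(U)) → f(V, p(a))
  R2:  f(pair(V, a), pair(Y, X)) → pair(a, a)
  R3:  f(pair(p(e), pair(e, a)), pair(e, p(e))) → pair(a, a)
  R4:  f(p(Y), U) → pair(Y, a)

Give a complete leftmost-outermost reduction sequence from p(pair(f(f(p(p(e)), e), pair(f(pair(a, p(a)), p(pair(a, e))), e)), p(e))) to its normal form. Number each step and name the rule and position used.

1. p(pair(f(f(p(p(e)), e), pair(f(pair(a, p(a)), p(pair(a, e))), e)), p(e)))  →  p(pair(f(pair(p(e), a), pair(f(pair(a, p(a)), p(pair(a, e))), e)), p(e)))   [R4 at 1.1.1]
2. p(pair(f(pair(p(e), a), pair(f(pair(a, p(a)), p(pair(a, e))), e)), p(e)))  →  p(pair(pair(a, a), p(e)))   [R2 at 1.1]

p(pair(pair(a, a), p(e)))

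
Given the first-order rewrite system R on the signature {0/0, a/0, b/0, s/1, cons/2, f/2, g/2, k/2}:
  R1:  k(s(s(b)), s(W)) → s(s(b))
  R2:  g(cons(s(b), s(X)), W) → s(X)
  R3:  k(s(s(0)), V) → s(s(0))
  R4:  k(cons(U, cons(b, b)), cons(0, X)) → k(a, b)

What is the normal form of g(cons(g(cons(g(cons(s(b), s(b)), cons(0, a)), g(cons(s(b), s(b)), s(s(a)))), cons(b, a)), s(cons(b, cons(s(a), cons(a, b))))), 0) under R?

1. g(cons(g(cons(g(cons(s(b), s(b)), cons(0, a)), g(cons(s(b), s(b)), s(s(a)))), cons(b, a)), s(cons(b, cons(s(a), cons(a, b))))), 0)  →  g(cons(g(cons(s(b), g(cons(s(b), s(b)), s(s(a)))), cons(b, a)), s(cons(b, cons(s(a), cons(a, b))))), 0)   [R2 at 1.1.1.1]
2. g(cons(g(cons(s(b), g(cons(s(b), s(b)), s(s(a)))), cons(b, a)), s(cons(b, cons(s(a), cons(a, b))))), 0)  →  g(cons(g(cons(s(b), s(b)), cons(b, a)), s(cons(b, cons(s(a), cons(a, b))))), 0)   [R2 at 1.1.1.2]
3. g(cons(g(cons(s(b), s(b)), cons(b, a)), s(cons(b, cons(s(a), cons(a, b))))), 0)  →  g(cons(s(b), s(cons(b, cons(s(a), cons(a, b))))), 0)   [R2 at 1.1]
4. g(cons(s(b), s(cons(b, cons(s(a), cons(a, b))))), 0)  →  s(cons(b, cons(s(a), cons(a, b))))   [R2 at ε]

s(cons(b, cons(s(a), cons(a, b))))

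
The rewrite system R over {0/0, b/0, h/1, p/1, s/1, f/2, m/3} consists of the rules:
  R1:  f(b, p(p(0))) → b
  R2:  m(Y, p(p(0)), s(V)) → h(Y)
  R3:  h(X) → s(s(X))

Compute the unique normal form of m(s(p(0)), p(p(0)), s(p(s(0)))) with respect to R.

1. m(s(p(0)), p(p(0)), s(p(s(0))))  →  h(s(p(0)))   [R2 at ε]
2. h(s(p(0)))  →  s(s(s(p(0))))   [R3 at ε]

s(s(s(p(0))))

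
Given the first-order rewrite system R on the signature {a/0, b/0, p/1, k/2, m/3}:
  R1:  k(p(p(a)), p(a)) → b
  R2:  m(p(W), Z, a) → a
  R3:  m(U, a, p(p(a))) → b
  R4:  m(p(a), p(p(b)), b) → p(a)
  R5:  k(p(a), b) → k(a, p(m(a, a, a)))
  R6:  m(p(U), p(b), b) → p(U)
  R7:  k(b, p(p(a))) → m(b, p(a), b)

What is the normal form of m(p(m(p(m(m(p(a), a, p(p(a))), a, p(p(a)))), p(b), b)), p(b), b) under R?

1. m(p(m(p(m(m(p(a), a, p(p(a))), a, p(p(a)))), p(b), b)), p(b), b)  →  p(m(p(m(m(p(a), a, p(p(a))), a, p(p(a)))), p(b), b))   [R6 at ε]
2. p(m(p(m(m(p(a), a, p(p(a))), a, p(p(a)))), p(b), b))  →  p(p(m(m(p(a), a, p(p(a))), a, p(p(a)))))   [R6 at 1]
3. p(p(m(m(p(a), a, p(p(a))), a, p(p(a)))))  →  p(p(b))   [R3 at 1.1]

p(p(b))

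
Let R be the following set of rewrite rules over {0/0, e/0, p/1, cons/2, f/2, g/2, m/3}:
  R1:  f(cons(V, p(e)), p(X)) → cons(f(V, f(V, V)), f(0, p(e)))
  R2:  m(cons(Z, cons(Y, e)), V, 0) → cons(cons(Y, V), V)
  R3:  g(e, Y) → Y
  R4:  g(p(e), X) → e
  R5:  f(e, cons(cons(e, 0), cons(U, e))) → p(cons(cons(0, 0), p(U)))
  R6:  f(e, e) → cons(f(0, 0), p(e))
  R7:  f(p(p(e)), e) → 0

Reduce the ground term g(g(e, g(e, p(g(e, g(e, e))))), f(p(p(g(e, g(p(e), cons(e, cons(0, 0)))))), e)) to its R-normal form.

1. g(g(e, g(e, p(g(e, g(e, e))))), f(p(p(g(e, g(p(e), cons(e, cons(0, 0)))))), e))  →  g(g(e, p(g(e, g(e, e)))), f(p(p(g(e, g(p(e), cons(e, cons(0, 0)))))), e))   [R3 at 1]
2. g(g(e, p(g(e, g(e, e)))), f(p(p(g(e, g(p(e), cons(e, cons(0, 0)))))), e))  →  g(p(g(e, g(e, e))), f(p(p(g(e, g(p(e), cons(e, cons(0, 0)))))), e))   [R3 at 1]
3. g(p(g(e, g(e, e))), f(p(p(g(e, g(p(e), cons(e, cons(0, 0)))))), e))  →  g(p(g(e, e)), f(p(p(g(e, g(p(e), cons(e, cons(0, 0)))))), e))   [R3 at 1.1]
4. g(p(g(e, e)), f(p(p(g(e, g(p(e), cons(e, cons(0, 0)))))), e))  →  g(p(e), f(p(p(g(e, g(p(e), cons(e, cons(0, 0)))))), e))   [R3 at 1.1]
5. g(p(e), f(p(p(g(e, g(p(e), cons(e, cons(0, 0)))))), e))  →  e   [R4 at ε]

e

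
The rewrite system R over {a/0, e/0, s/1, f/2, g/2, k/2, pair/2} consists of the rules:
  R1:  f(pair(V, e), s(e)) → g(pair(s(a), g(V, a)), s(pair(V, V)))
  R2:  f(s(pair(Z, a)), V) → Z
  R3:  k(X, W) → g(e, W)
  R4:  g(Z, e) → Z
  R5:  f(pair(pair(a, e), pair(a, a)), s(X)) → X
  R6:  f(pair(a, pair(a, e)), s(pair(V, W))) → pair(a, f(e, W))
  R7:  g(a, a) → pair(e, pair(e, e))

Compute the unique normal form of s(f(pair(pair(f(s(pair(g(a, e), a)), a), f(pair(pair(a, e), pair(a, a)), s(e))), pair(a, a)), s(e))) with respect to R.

1. s(f(pair(pair(f(s(pair(g(a, e), a)), a), f(pair(pair(a, e), pair(a, a)), s(e))), pair(a, a)), s(e)))  →  s(f(pair(pair(g(a, e), f(pair(pair(a, e), pair(a, a)), s(e))), pair(a, a)), s(e)))   [R2 at 1.1.1.1]
2. s(f(pair(pair(g(a, e), f(pair(pair(a, e), pair(a, a)), s(e))), pair(a, a)), s(e)))  →  s(f(pair(pair(a, f(pair(pair(a, e), pair(a, a)), s(e))), pair(a, a)), s(e)))   [R4 at 1.1.1.1]
3. s(f(pair(pair(a, f(pair(pair(a, e), pair(a, a)), s(e))), pair(a, a)), s(e)))  →  s(f(pair(pair(a, e), pair(a, a)), s(e)))   [R5 at 1.1.1.2]
4. s(f(pair(pair(a, e), pair(a, a)), s(e)))  →  s(e)   [R5 at 1]

s(e)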